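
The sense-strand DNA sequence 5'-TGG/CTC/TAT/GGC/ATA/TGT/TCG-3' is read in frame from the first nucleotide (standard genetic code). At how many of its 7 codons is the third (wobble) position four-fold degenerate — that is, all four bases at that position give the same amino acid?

3

Codon 1 TGG (Trp): third position 1-fold.
Codon 2 CTC (Leu): third position 4-fold.
Codon 3 TAT (Tyr): third position 2-fold.
Codon 4 GGC (Gly): third position 4-fold.
Codon 5 ATA (Ile): third position 3-fold.
Codon 6 TGT (Cys): third position 2-fold.
Codon 7 TCG (Ser): third position 4-fold.
Four-fold degenerate third positions: 3.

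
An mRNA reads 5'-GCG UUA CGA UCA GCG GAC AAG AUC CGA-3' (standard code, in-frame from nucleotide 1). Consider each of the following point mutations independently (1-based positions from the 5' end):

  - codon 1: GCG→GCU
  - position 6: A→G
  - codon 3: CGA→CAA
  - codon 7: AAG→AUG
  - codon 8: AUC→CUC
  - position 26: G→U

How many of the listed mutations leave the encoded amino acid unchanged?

2

Codon 1: GCG (Ala) → GCU (Ala) — synonymous.
Codon 2: UUA (Leu) → UUG (Leu) — synonymous.
Codon 3: CGA (Arg) → CAA (Gln) — missense.
Codon 7: AAG (Lys) → AUG (Met) — missense.
Codon 8: AUC (Ile) → CUC (Leu) — missense.
Codon 9: CGA (Arg) → CUA (Leu) — missense.
Synonymous: 2 of 6.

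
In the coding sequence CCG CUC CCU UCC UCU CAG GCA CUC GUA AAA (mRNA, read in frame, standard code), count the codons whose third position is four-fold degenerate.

Codon 1 CCG (Pro): third position 4-fold.
Codon 2 CUC (Leu): third position 4-fold.
Codon 3 CCU (Pro): third position 4-fold.
Codon 4 UCC (Ser): third position 4-fold.
Codon 5 UCU (Ser): third position 4-fold.
Codon 6 CAG (Gln): third position 2-fold.
Codon 7 GCA (Ala): third position 4-fold.
Codon 8 CUC (Leu): third position 4-fold.
Codon 9 GUA (Val): third position 4-fold.
Codon 10 AAA (Lys): third position 2-fold.
Four-fold degenerate third positions: 8.

8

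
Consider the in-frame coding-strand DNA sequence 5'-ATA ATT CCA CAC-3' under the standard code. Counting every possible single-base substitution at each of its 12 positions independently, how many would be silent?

8

Codon 1 (ATA, Ile): 2 synonymous substitutions.
Codon 2 (ATT, Ile): 2 synonymous substitutions.
Codon 3 (CCA, Pro): 3 synonymous substitutions.
Codon 4 (CAC, His): 1 synonymous substitution.
Total: 2 + 2 + 3 + 1 = 8.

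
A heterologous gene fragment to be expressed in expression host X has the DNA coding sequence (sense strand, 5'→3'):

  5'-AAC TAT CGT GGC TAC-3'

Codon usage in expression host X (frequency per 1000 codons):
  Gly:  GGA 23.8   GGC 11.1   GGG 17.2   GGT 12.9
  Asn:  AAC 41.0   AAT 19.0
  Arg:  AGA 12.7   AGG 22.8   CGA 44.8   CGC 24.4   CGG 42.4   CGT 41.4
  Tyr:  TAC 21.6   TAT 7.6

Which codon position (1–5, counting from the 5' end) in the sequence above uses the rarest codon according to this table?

2

Codon 1 AAC (Asn): 41.0 per 1000.
Codon 2 TAT (Tyr): 7.6 per 1000.
Codon 3 CGT (Arg): 41.4 per 1000.
Codon 4 GGC (Gly): 11.1 per 1000.
Codon 5 TAC (Tyr): 21.6 per 1000.
Lowest frequency is 7.6 at codon 2.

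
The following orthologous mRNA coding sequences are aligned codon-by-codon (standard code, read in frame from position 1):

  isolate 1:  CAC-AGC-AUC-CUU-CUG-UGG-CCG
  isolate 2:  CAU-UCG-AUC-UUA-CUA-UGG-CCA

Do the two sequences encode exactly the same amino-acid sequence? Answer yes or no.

Codon 1: CAC His / CAU His — synonymous.
Codon 2: AGC Ser / UCG Ser — synonymous.
Codon 3: AUC Ile / AUC Ile — identical.
Codon 4: CUU Leu / UUA Leu — synonymous.
Codon 5: CUG Leu / CUA Leu — synonymous.
Codon 6: UGG Trp / UGG Trp — identical.
Codon 7: CCG Pro / CCA Pro — synonymous.
Nonsynonymous differences: 0 → same protein.

yes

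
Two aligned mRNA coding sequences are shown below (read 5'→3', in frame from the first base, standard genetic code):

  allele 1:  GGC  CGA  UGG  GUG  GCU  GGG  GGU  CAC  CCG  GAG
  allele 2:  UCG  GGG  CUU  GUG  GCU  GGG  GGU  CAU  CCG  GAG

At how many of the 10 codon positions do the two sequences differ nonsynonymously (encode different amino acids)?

3

Codon 1: GGC Gly / UCG Ser — nonsynonymous.
Codon 2: CGA Arg / GGG Gly — nonsynonymous.
Codon 3: UGG Trp / CUU Leu — nonsynonymous.
Codon 4: GUG Val / GUG Val — identical.
Codon 5: GCU Ala / GCU Ala — identical.
Codon 6: GGG Gly / GGG Gly — identical.
Codon 7: GGU Gly / GGU Gly — identical.
Codon 8: CAC His / CAU His — synonymous.
Codon 9: CCG Pro / CCG Pro — identical.
Codon 10: GAG Glu / GAG Glu — identical.
Nonsynonymous differences: 3.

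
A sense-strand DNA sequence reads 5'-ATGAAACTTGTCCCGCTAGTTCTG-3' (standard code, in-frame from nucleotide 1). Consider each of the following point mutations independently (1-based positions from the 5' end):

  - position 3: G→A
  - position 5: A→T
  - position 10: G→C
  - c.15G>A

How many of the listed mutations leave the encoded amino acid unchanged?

1

Codon 1: ATG (Met) → ATA (Ile) — missense.
Codon 2: AAA (Lys) → ATA (Ile) — missense.
Codon 4: GTC (Val) → CTC (Leu) — missense.
Codon 5: CCG (Pro) → CCA (Pro) — synonymous.
Synonymous: 1 of 4.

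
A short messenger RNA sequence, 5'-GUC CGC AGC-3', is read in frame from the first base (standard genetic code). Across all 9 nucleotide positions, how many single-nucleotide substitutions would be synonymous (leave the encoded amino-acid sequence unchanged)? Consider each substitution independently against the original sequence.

7

Codon 1 (GUC, Val): 3 synonymous substitutions.
Codon 2 (CGC, Arg): 3 synonymous substitutions.
Codon 3 (AGC, Ser): 1 synonymous substitution.
Total: 3 + 3 + 1 = 7.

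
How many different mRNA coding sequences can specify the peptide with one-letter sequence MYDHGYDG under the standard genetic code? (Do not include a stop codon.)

512

Met: 1 codon.
Tyr: 2 codons.
Asp: 2 codons.
His: 2 codons.
Gly: 4 codons.
Tyr: 2 codons.
Asp: 2 codons.
Gly: 4 codons.
1 × 2 × 2 × 2 × 4 × 2 × 2 × 4 = 512.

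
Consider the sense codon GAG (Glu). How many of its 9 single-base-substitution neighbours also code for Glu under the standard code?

1

Position 1: none → 0 synonymous.
Position 2: none → 0 synonymous.
Position 3: GAA → 1 synonymous.
Total: 0 + 0 + 1 = 1.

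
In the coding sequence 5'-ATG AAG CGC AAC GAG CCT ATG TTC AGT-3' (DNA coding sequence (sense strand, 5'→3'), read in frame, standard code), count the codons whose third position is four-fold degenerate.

2

Codon 1 ATG (Met): third position 1-fold.
Codon 2 AAG (Lys): third position 2-fold.
Codon 3 CGC (Arg): third position 4-fold.
Codon 4 AAC (Asn): third position 2-fold.
Codon 5 GAG (Glu): third position 2-fold.
Codon 6 CCT (Pro): third position 4-fold.
Codon 7 ATG (Met): third position 1-fold.
Codon 8 TTC (Phe): third position 2-fold.
Codon 9 AGT (Ser): third position 2-fold.
Four-fold degenerate third positions: 2.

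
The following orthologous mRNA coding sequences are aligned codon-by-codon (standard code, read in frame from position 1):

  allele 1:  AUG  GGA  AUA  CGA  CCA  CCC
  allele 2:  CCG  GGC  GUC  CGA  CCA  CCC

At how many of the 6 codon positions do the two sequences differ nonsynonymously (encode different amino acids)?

Codon 1: AUG Met / CCG Pro — nonsynonymous.
Codon 2: GGA Gly / GGC Gly — synonymous.
Codon 3: AUA Ile / GUC Val — nonsynonymous.
Codon 4: CGA Arg / CGA Arg — identical.
Codon 5: CCA Pro / CCA Pro — identical.
Codon 6: CCC Pro / CCC Pro — identical.
Nonsynonymous differences: 2.

2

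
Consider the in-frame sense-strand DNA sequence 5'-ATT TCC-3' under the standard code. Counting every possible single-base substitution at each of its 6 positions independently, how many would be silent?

Codon 1 (ATT, Ile): 2 synonymous substitutions.
Codon 2 (TCC, Ser): 3 synonymous substitutions.
Total: 2 + 3 = 5.

5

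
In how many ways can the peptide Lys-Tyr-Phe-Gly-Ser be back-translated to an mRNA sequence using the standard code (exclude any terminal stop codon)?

192

Lys: 2 codons.
Tyr: 2 codons.
Phe: 2 codons.
Gly: 4 codons.
Ser: 6 codons.
2 × 2 × 2 × 4 × 6 = 192.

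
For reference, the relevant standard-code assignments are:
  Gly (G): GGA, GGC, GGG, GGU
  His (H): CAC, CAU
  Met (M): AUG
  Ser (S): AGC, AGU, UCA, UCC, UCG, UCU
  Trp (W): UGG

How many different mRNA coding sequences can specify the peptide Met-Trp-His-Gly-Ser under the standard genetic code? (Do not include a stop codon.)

48

Met: 1 codon.
Trp: 1 codon.
His: 2 codons.
Gly: 4 codons.
Ser: 6 codons.
1 × 1 × 2 × 4 × 6 = 48.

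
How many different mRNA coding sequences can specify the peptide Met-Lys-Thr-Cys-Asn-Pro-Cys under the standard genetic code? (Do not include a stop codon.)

256

Met: 1 codon.
Lys: 2 codons.
Thr: 4 codons.
Cys: 2 codons.
Asn: 2 codons.
Pro: 4 codons.
Cys: 2 codons.
1 × 2 × 4 × 2 × 2 × 4 × 2 = 256.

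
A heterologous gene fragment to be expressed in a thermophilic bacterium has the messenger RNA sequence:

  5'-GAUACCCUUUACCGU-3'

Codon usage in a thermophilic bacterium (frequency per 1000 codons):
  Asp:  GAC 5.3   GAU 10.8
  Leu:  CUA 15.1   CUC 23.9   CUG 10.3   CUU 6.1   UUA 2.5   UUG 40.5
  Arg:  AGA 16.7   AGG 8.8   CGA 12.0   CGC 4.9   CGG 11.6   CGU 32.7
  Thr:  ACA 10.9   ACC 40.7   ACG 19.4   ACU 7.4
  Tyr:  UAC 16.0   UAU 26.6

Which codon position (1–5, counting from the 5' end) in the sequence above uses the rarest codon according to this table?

Codon 1 GAU (Asp): 10.8 per 1000.
Codon 2 ACC (Thr): 40.7 per 1000.
Codon 3 CUU (Leu): 6.1 per 1000.
Codon 4 UAC (Tyr): 16.0 per 1000.
Codon 5 CGU (Arg): 32.7 per 1000.
Lowest frequency is 6.1 at codon 3.

3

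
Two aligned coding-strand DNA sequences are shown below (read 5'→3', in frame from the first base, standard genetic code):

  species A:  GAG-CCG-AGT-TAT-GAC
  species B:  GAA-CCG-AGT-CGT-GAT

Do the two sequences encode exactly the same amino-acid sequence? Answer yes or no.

Codon 1: GAG Glu / GAA Glu — synonymous.
Codon 2: CCG Pro / CCG Pro — identical.
Codon 3: AGT Ser / AGT Ser — identical.
Codon 4: TAT Tyr / CGT Arg — nonsynonymous.
Codon 5: GAC Asp / GAT Asp — synonymous.
Nonsynonymous differences: 1 → different protein.

no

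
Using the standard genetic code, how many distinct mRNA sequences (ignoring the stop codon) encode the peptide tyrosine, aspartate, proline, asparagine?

32

Tyr: 2 codons.
Asp: 2 codons.
Pro: 4 codons.
Asn: 2 codons.
2 × 2 × 4 × 2 = 32.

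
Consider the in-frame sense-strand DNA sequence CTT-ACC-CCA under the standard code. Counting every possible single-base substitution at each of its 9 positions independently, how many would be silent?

Codon 1 (CTT, Leu): 3 synonymous substitutions.
Codon 2 (ACC, Thr): 3 synonymous substitutions.
Codon 3 (CCA, Pro): 3 synonymous substitutions.
Total: 3 + 3 + 3 = 9.

9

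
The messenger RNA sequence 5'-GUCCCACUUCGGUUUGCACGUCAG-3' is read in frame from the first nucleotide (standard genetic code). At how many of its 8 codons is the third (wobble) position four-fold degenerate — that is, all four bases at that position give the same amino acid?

Codon 1 GUC (Val): third position 4-fold.
Codon 2 CCA (Pro): third position 4-fold.
Codon 3 CUU (Leu): third position 4-fold.
Codon 4 CGG (Arg): third position 4-fold.
Codon 5 UUU (Phe): third position 2-fold.
Codon 6 GCA (Ala): third position 4-fold.
Codon 7 CGU (Arg): third position 4-fold.
Codon 8 CAG (Gln): third position 2-fold.
Four-fold degenerate third positions: 6.

6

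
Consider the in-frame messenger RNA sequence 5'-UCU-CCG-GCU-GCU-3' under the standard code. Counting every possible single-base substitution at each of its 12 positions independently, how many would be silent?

12

Codon 1 (UCU, Ser): 3 synonymous substitutions.
Codon 2 (CCG, Pro): 3 synonymous substitutions.
Codon 3 (GCU, Ala): 3 synonymous substitutions.
Codon 4 (GCU, Ala): 3 synonymous substitutions.
Total: 3 + 3 + 3 + 3 = 12.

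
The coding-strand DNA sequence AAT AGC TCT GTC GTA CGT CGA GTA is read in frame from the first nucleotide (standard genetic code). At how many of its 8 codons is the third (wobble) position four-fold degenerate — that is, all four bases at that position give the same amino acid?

6

Codon 1 AAT (Asn): third position 2-fold.
Codon 2 AGC (Ser): third position 2-fold.
Codon 3 TCT (Ser): third position 4-fold.
Codon 4 GTC (Val): third position 4-fold.
Codon 5 GTA (Val): third position 4-fold.
Codon 6 CGT (Arg): third position 4-fold.
Codon 7 CGA (Arg): third position 4-fold.
Codon 8 GTA (Val): third position 4-fold.
Four-fold degenerate third positions: 6.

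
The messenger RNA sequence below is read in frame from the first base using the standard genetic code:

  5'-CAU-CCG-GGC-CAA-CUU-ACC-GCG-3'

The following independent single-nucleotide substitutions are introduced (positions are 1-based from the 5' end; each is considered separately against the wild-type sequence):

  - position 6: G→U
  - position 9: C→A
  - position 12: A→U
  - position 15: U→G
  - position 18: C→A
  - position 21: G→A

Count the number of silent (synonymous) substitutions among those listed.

Codon 2: CCG (Pro) → CCU (Pro) — synonymous.
Codon 3: GGC (Gly) → GGA (Gly) — synonymous.
Codon 4: CAA (Gln) → CAU (His) — missense.
Codon 5: CUU (Leu) → CUG (Leu) — synonymous.
Codon 6: ACC (Thr) → ACA (Thr) — synonymous.
Codon 7: GCG (Ala) → GCA (Ala) — synonymous.
Synonymous: 5 of 6.

5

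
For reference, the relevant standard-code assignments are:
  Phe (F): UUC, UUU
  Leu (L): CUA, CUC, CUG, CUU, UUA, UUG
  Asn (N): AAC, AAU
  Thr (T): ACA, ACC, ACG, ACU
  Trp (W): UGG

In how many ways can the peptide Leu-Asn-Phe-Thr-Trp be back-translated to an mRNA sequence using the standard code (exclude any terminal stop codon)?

96

Leu: 6 codons.
Asn: 2 codons.
Phe: 2 codons.
Thr: 4 codons.
Trp: 1 codon.
6 × 2 × 2 × 4 × 1 = 96.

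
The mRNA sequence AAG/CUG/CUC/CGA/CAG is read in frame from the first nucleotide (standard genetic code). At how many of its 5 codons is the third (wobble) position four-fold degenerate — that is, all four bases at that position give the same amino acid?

Codon 1 AAG (Lys): third position 2-fold.
Codon 2 CUG (Leu): third position 4-fold.
Codon 3 CUC (Leu): third position 4-fold.
Codon 4 CGA (Arg): third position 4-fold.
Codon 5 CAG (Gln): third position 2-fold.
Four-fold degenerate third positions: 3.

3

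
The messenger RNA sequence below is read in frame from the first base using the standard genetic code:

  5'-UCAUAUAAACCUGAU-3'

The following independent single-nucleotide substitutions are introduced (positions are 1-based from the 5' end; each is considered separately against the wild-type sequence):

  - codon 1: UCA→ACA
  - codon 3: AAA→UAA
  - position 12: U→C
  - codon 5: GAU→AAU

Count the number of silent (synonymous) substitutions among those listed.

Codon 1: UCA (Ser) → ACA (Thr) — missense.
Codon 3: AAA (Lys) → UAA (Stop) — nonsense.
Codon 4: CCU (Pro) → CCC (Pro) — synonymous.
Codon 5: GAU (Asp) → AAU (Asn) — missense.
Synonymous: 1 of 4.

1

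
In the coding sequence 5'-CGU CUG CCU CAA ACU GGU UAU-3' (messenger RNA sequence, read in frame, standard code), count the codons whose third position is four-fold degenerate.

5

Codon 1 CGU (Arg): third position 4-fold.
Codon 2 CUG (Leu): third position 4-fold.
Codon 3 CCU (Pro): third position 4-fold.
Codon 4 CAA (Gln): third position 2-fold.
Codon 5 ACU (Thr): third position 4-fold.
Codon 6 GGU (Gly): third position 4-fold.
Codon 7 UAU (Tyr): third position 2-fold.
Four-fold degenerate third positions: 5.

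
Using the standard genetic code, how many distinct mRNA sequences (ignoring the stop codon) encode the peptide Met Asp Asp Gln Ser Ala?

Met: 1 codon.
Asp: 2 codons.
Asp: 2 codons.
Gln: 2 codons.
Ser: 6 codons.
Ala: 4 codons.
1 × 2 × 2 × 2 × 6 × 4 = 192.

192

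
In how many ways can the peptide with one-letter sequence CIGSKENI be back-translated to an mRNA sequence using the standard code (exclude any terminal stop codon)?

3456

Cys: 2 codons.
Ile: 3 codons.
Gly: 4 codons.
Ser: 6 codons.
Lys: 2 codons.
Glu: 2 codons.
Asn: 2 codons.
Ile: 3 codons.
2 × 3 × 4 × 6 × 2 × 2 × 2 × 3 = 3456.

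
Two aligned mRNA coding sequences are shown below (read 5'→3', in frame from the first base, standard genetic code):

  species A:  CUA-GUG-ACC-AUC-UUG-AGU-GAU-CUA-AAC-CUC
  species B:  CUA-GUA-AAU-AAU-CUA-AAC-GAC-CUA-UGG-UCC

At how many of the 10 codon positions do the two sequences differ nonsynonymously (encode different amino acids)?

Codon 1: CUA Leu / CUA Leu — identical.
Codon 2: GUG Val / GUA Val — synonymous.
Codon 3: ACC Thr / AAU Asn — nonsynonymous.
Codon 4: AUC Ile / AAU Asn — nonsynonymous.
Codon 5: UUG Leu / CUA Leu — synonymous.
Codon 6: AGU Ser / AAC Asn — nonsynonymous.
Codon 7: GAU Asp / GAC Asp — synonymous.
Codon 8: CUA Leu / CUA Leu — identical.
Codon 9: AAC Asn / UGG Trp — nonsynonymous.
Codon 10: CUC Leu / UCC Ser — nonsynonymous.
Nonsynonymous differences: 5.

5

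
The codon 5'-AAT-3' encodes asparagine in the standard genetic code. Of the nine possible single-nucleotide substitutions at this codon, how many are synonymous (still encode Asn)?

Position 1: none → 0 synonymous.
Position 2: none → 0 synonymous.
Position 3: AAC → 1 synonymous.
Total: 0 + 0 + 1 = 1.

1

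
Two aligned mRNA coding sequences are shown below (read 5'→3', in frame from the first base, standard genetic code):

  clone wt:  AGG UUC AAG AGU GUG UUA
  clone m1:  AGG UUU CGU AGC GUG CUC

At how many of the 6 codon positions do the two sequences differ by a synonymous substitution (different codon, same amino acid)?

3

Codon 1: AGG Arg / AGG Arg — identical.
Codon 2: UUC Phe / UUU Phe — synonymous.
Codon 3: AAG Lys / CGU Arg — nonsynonymous.
Codon 4: AGU Ser / AGC Ser — synonymous.
Codon 5: GUG Val / GUG Val — identical.
Codon 6: UUA Leu / CUC Leu — synonymous.
Synonymous differences: 3.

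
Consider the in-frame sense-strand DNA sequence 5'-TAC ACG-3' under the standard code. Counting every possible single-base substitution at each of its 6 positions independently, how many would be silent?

Codon 1 (TAC, Tyr): 1 synonymous substitution.
Codon 2 (ACG, Thr): 3 synonymous substitutions.
Total: 1 + 3 = 4.

4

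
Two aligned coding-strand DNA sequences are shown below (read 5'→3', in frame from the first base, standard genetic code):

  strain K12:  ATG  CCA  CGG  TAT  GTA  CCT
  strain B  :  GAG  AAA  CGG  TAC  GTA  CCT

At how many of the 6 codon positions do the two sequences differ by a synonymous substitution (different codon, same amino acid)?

1

Codon 1: ATG Met / GAG Glu — nonsynonymous.
Codon 2: CCA Pro / AAA Lys — nonsynonymous.
Codon 3: CGG Arg / CGG Arg — identical.
Codon 4: TAT Tyr / TAC Tyr — synonymous.
Codon 5: GTA Val / GTA Val — identical.
Codon 6: CCT Pro / CCT Pro — identical.
Synonymous differences: 1.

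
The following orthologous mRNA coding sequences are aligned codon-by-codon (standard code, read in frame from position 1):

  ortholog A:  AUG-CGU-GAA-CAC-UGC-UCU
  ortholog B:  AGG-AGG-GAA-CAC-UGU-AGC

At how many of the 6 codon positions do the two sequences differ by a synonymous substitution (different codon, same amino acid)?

Codon 1: AUG Met / AGG Arg — nonsynonymous.
Codon 2: CGU Arg / AGG Arg — synonymous.
Codon 3: GAA Glu / GAA Glu — identical.
Codon 4: CAC His / CAC His — identical.
Codon 5: UGC Cys / UGU Cys — synonymous.
Codon 6: UCU Ser / AGC Ser — synonymous.
Synonymous differences: 3.

3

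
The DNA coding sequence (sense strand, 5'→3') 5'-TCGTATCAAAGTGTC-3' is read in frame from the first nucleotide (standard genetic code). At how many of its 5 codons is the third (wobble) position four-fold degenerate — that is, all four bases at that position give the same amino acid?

Codon 1 TCG (Ser): third position 4-fold.
Codon 2 TAT (Tyr): third position 2-fold.
Codon 3 CAA (Gln): third position 2-fold.
Codon 4 AGT (Ser): third position 2-fold.
Codon 5 GTC (Val): third position 4-fold.
Four-fold degenerate third positions: 2.

2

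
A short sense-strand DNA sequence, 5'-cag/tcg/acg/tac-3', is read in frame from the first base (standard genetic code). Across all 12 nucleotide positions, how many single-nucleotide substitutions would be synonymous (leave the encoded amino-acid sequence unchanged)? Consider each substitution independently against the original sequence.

Codon 1 (CAG, Gln): 1 synonymous substitution.
Codon 2 (TCG, Ser): 3 synonymous substitutions.
Codon 3 (ACG, Thr): 3 synonymous substitutions.
Codon 4 (TAC, Tyr): 1 synonymous substitution.
Total: 1 + 3 + 3 + 1 = 8.

8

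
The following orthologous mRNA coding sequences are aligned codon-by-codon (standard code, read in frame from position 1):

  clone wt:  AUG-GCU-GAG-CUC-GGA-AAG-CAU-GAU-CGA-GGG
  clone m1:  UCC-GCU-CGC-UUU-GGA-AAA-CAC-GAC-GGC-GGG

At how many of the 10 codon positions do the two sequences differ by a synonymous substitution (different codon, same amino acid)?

3

Codon 1: AUG Met / UCC Ser — nonsynonymous.
Codon 2: GCU Ala / GCU Ala — identical.
Codon 3: GAG Glu / CGC Arg — nonsynonymous.
Codon 4: CUC Leu / UUU Phe — nonsynonymous.
Codon 5: GGA Gly / GGA Gly — identical.
Codon 6: AAG Lys / AAA Lys — synonymous.
Codon 7: CAU His / CAC His — synonymous.
Codon 8: GAU Asp / GAC Asp — synonymous.
Codon 9: CGA Arg / GGC Gly — nonsynonymous.
Codon 10: GGG Gly / GGG Gly — identical.
Synonymous differences: 3.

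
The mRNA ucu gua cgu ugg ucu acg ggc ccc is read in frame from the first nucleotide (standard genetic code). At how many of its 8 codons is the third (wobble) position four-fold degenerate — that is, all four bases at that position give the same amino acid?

7

Codon 1 UCU (Ser): third position 4-fold.
Codon 2 GUA (Val): third position 4-fold.
Codon 3 CGU (Arg): third position 4-fold.
Codon 4 UGG (Trp): third position 1-fold.
Codon 5 UCU (Ser): third position 4-fold.
Codon 6 ACG (Thr): third position 4-fold.
Codon 7 GGC (Gly): third position 4-fold.
Codon 8 CCC (Pro): third position 4-fold.
Four-fold degenerate third positions: 7.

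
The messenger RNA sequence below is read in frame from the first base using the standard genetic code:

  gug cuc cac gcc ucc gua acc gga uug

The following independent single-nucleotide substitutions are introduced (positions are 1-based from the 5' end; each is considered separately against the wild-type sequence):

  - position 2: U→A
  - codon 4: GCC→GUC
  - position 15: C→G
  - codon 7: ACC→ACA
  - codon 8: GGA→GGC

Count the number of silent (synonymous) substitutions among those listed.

Codon 1: GUG (Val) → GAG (Glu) — missense.
Codon 4: GCC (Ala) → GUC (Val) — missense.
Codon 5: UCC (Ser) → UCG (Ser) — synonymous.
Codon 7: ACC (Thr) → ACA (Thr) — synonymous.
Codon 8: GGA (Gly) → GGC (Gly) — synonymous.
Synonymous: 3 of 5.

3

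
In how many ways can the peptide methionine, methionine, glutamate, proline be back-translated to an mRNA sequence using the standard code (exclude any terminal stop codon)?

Met: 1 codon.
Met: 1 codon.
Glu: 2 codons.
Pro: 4 codons.
1 × 1 × 2 × 4 = 8.

8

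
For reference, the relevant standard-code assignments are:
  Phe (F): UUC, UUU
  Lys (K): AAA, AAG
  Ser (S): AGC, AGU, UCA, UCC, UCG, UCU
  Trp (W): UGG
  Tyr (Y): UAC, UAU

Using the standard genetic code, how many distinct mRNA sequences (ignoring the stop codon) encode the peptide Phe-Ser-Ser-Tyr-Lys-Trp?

288

Phe: 2 codons.
Ser: 6 codons.
Ser: 6 codons.
Tyr: 2 codons.
Lys: 2 codons.
Trp: 1 codon.
2 × 6 × 6 × 2 × 2 × 1 = 288.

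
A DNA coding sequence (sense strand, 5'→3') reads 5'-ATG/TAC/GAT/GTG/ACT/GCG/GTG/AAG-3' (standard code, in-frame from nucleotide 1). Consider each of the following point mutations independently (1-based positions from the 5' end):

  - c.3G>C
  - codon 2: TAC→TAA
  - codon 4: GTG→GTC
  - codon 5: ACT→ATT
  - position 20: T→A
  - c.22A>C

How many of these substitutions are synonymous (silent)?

Codon 1: ATG (Met) → ATC (Ile) — missense.
Codon 2: TAC (Tyr) → TAA (Stop) — nonsense.
Codon 4: GTG (Val) → GTC (Val) — synonymous.
Codon 5: ACT (Thr) → ATT (Ile) — missense.
Codon 7: GTG (Val) → GAG (Glu) — missense.
Codon 8: AAG (Lys) → CAG (Gln) — missense.
Synonymous: 1 of 6.

1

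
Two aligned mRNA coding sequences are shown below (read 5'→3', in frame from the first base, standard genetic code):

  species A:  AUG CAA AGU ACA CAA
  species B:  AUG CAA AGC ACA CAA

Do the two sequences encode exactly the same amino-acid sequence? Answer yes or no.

yes

Codon 1: AUG Met / AUG Met — identical.
Codon 2: CAA Gln / CAA Gln — identical.
Codon 3: AGU Ser / AGC Ser — synonymous.
Codon 4: ACA Thr / ACA Thr — identical.
Codon 5: CAA Gln / CAA Gln — identical.
Nonsynonymous differences: 0 → same protein.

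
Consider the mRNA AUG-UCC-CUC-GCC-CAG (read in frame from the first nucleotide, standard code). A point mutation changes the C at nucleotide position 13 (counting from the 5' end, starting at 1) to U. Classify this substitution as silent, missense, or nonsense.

Position 13 falls in codon 5: CAG → Gln.
After the substitution the codon is UAG → Stop.
The new codon is a stop codon, so this is a nonsense mutation.

nonsense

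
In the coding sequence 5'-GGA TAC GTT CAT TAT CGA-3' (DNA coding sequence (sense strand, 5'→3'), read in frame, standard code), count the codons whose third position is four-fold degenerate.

3

Codon 1 GGA (Gly): third position 4-fold.
Codon 2 TAC (Tyr): third position 2-fold.
Codon 3 GTT (Val): third position 4-fold.
Codon 4 CAT (His): third position 2-fold.
Codon 5 TAT (Tyr): third position 2-fold.
Codon 6 CGA (Arg): third position 4-fold.
Four-fold degenerate third positions: 3.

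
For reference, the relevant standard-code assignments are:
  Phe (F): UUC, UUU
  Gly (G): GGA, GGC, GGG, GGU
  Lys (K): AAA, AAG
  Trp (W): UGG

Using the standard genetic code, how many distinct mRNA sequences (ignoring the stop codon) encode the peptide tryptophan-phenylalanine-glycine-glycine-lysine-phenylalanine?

Trp: 1 codon.
Phe: 2 codons.
Gly: 4 codons.
Gly: 4 codons.
Lys: 2 codons.
Phe: 2 codons.
1 × 2 × 4 × 4 × 2 × 2 = 128.

128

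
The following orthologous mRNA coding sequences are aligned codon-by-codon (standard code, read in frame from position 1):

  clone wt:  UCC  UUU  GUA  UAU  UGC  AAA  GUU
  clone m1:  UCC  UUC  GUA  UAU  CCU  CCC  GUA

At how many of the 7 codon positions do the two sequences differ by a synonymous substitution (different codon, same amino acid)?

2

Codon 1: UCC Ser / UCC Ser — identical.
Codon 2: UUU Phe / UUC Phe — synonymous.
Codon 3: GUA Val / GUA Val — identical.
Codon 4: UAU Tyr / UAU Tyr — identical.
Codon 5: UGC Cys / CCU Pro — nonsynonymous.
Codon 6: AAA Lys / CCC Pro — nonsynonymous.
Codon 7: GUU Val / GUA Val — synonymous.
Synonymous differences: 2.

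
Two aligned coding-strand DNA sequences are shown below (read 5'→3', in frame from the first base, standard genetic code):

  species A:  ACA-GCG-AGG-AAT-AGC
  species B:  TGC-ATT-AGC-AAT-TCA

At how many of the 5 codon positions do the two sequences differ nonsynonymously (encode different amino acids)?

Codon 1: ACA Thr / TGC Cys — nonsynonymous.
Codon 2: GCG Ala / ATT Ile — nonsynonymous.
Codon 3: AGG Arg / AGC Ser — nonsynonymous.
Codon 4: AAT Asn / AAT Asn — identical.
Codon 5: AGC Ser / TCA Ser — synonymous.
Nonsynonymous differences: 3.

3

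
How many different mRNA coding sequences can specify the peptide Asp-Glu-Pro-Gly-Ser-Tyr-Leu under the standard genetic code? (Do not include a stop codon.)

4608

Asp: 2 codons.
Glu: 2 codons.
Pro: 4 codons.
Gly: 4 codons.
Ser: 6 codons.
Tyr: 2 codons.
Leu: 6 codons.
2 × 2 × 4 × 4 × 6 × 2 × 6 = 4608.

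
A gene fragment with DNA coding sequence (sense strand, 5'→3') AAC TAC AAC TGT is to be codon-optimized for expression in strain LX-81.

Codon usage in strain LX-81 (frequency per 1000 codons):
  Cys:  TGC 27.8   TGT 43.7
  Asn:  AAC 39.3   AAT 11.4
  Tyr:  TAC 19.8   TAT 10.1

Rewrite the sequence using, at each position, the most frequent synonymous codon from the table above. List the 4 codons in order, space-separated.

AAC TAC AAC TGT

Codon 1 (Asn): best is AAC at 39.3.
Codon 2 (Tyr): best is TAC at 19.8.
Codon 3 (Asn): best is AAC at 39.3.
Codon 4 (Cys): best is TGT at 43.7.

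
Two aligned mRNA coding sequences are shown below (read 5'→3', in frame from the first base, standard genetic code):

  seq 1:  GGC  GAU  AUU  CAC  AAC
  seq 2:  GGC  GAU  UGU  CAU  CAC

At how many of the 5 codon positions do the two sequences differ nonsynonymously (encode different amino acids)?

Codon 1: GGC Gly / GGC Gly — identical.
Codon 2: GAU Asp / GAU Asp — identical.
Codon 3: AUU Ile / UGU Cys — nonsynonymous.
Codon 4: CAC His / CAU His — synonymous.
Codon 5: AAC Asn / CAC His — nonsynonymous.
Nonsynonymous differences: 2.

2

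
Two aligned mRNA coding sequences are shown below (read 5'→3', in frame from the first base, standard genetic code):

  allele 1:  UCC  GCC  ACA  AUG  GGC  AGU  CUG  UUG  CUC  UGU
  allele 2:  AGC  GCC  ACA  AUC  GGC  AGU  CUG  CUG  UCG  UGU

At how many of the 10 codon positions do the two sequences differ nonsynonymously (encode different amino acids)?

Codon 1: UCC Ser / AGC Ser — synonymous.
Codon 2: GCC Ala / GCC Ala — identical.
Codon 3: ACA Thr / ACA Thr — identical.
Codon 4: AUG Met / AUC Ile — nonsynonymous.
Codon 5: GGC Gly / GGC Gly — identical.
Codon 6: AGU Ser / AGU Ser — identical.
Codon 7: CUG Leu / CUG Leu — identical.
Codon 8: UUG Leu / CUG Leu — synonymous.
Codon 9: CUC Leu / UCG Ser — nonsynonymous.
Codon 10: UGU Cys / UGU Cys — identical.
Nonsynonymous differences: 2.

2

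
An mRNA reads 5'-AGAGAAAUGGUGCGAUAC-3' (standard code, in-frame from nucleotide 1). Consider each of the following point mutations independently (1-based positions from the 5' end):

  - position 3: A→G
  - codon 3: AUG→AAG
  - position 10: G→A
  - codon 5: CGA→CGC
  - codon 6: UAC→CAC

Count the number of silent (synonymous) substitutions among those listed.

2

Codon 1: AGA (Arg) → AGG (Arg) — synonymous.
Codon 3: AUG (Met) → AAG (Lys) — missense.
Codon 4: GUG (Val) → AUG (Met) — missense.
Codon 5: CGA (Arg) → CGC (Arg) — synonymous.
Codon 6: UAC (Tyr) → CAC (His) — missense.
Synonymous: 2 of 5.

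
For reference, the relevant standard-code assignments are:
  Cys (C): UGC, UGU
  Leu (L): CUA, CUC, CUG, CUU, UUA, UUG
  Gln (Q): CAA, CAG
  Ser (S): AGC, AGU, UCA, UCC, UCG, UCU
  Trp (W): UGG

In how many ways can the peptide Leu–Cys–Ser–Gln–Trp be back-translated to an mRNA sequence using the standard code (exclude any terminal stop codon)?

144

Leu: 6 codons.
Cys: 2 codons.
Ser: 6 codons.
Gln: 2 codons.
Trp: 1 codon.
6 × 2 × 6 × 2 × 1 = 144.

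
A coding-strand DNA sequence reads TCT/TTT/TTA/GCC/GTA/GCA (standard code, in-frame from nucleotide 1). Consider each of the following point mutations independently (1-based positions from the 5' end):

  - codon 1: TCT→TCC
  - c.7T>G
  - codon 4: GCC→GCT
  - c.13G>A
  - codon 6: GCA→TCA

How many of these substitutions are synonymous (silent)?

Codon 1: TCT (Ser) → TCC (Ser) — synonymous.
Codon 3: TTA (Leu) → GTA (Val) — missense.
Codon 4: GCC (Ala) → GCT (Ala) — synonymous.
Codon 5: GTA (Val) → ATA (Ile) — missense.
Codon 6: GCA (Ala) → TCA (Ser) — missense.
Synonymous: 2 of 5.

2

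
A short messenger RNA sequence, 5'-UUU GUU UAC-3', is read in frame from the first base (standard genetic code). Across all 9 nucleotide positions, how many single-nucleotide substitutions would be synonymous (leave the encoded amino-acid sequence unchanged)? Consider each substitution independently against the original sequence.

5

Codon 1 (UUU, Phe): 1 synonymous substitution.
Codon 2 (GUU, Val): 3 synonymous substitutions.
Codon 3 (UAC, Tyr): 1 synonymous substitution.
Total: 1 + 3 + 1 = 5.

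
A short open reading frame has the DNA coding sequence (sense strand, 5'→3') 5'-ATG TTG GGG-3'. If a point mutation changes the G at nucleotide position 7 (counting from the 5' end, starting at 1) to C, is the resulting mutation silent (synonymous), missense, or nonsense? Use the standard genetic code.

Position 7 falls in codon 3: GGG → Gly.
After the substitution the codon is CGG → Arg.
Gly ≠ Arg, so this is a missense mutation.

missense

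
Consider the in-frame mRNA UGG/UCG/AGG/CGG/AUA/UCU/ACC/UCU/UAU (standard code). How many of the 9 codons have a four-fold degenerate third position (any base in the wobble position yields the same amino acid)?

5

Codon 1 UGG (Trp): third position 1-fold.
Codon 2 UCG (Ser): third position 4-fold.
Codon 3 AGG (Arg): third position 2-fold.
Codon 4 CGG (Arg): third position 4-fold.
Codon 5 AUA (Ile): third position 3-fold.
Codon 6 UCU (Ser): third position 4-fold.
Codon 7 ACC (Thr): third position 4-fold.
Codon 8 UCU (Ser): third position 4-fold.
Codon 9 UAU (Tyr): third position 2-fold.
Four-fold degenerate third positions: 5.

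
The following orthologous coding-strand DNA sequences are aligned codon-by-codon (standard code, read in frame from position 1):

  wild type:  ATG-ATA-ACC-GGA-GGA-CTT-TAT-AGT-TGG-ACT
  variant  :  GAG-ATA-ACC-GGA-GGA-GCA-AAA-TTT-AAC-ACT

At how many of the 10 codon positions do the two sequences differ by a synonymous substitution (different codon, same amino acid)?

Codon 1: ATG Met / GAG Glu — nonsynonymous.
Codon 2: ATA Ile / ATA Ile — identical.
Codon 3: ACC Thr / ACC Thr — identical.
Codon 4: GGA Gly / GGA Gly — identical.
Codon 5: GGA Gly / GGA Gly — identical.
Codon 6: CTT Leu / GCA Ala — nonsynonymous.
Codon 7: TAT Tyr / AAA Lys — nonsynonymous.
Codon 8: AGT Ser / TTT Phe — nonsynonymous.
Codon 9: TGG Trp / AAC Asn — nonsynonymous.
Codon 10: ACT Thr / ACT Thr — identical.
Synonymous differences: 0.

0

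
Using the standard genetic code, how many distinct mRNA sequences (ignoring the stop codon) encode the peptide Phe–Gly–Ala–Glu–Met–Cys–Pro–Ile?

1536

Phe: 2 codons.
Gly: 4 codons.
Ala: 4 codons.
Glu: 2 codons.
Met: 1 codon.
Cys: 2 codons.
Pro: 4 codons.
Ile: 3 codons.
2 × 4 × 4 × 2 × 1 × 2 × 4 × 3 = 1536.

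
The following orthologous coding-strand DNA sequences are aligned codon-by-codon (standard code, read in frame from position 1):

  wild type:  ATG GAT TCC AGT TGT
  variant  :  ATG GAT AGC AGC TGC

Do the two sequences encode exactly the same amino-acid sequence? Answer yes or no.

yes

Codon 1: ATG Met / ATG Met — identical.
Codon 2: GAT Asp / GAT Asp — identical.
Codon 3: TCC Ser / AGC Ser — synonymous.
Codon 4: AGT Ser / AGC Ser — synonymous.
Codon 5: TGT Cys / TGC Cys — synonymous.
Nonsynonymous differences: 0 → same protein.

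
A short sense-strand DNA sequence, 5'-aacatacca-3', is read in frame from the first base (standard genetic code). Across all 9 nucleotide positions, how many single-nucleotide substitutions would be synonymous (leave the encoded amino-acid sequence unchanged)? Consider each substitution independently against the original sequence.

6

Codon 1 (AAC, Asn): 1 synonymous substitution.
Codon 2 (ATA, Ile): 2 synonymous substitutions.
Codon 3 (CCA, Pro): 3 synonymous substitutions.
Total: 1 + 2 + 3 = 6.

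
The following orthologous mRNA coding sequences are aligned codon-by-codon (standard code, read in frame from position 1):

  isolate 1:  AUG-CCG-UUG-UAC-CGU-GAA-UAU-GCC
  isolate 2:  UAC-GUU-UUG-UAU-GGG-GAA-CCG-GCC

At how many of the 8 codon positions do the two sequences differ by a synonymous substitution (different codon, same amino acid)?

Codon 1: AUG Met / UAC Tyr — nonsynonymous.
Codon 2: CCG Pro / GUU Val — nonsynonymous.
Codon 3: UUG Leu / UUG Leu — identical.
Codon 4: UAC Tyr / UAU Tyr — synonymous.
Codon 5: CGU Arg / GGG Gly — nonsynonymous.
Codon 6: GAA Glu / GAA Glu — identical.
Codon 7: UAU Tyr / CCG Pro — nonsynonymous.
Codon 8: GCC Ala / GCC Ala — identical.
Synonymous differences: 1.

1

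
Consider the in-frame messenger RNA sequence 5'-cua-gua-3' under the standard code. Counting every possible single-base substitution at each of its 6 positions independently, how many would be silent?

7

Codon 1 (CUA, Leu): 4 synonymous substitutions.
Codon 2 (GUA, Val): 3 synonymous substitutions.
Total: 4 + 3 = 7.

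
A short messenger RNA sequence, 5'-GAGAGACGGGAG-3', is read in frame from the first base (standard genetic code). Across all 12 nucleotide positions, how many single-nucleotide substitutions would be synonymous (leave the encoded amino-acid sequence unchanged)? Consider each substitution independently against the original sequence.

8

Codon 1 (GAG, Glu): 1 synonymous substitution.
Codon 2 (AGA, Arg): 2 synonymous substitutions.
Codon 3 (CGG, Arg): 4 synonymous substitutions.
Codon 4 (GAG, Glu): 1 synonymous substitution.
Total: 1 + 2 + 4 + 1 = 8.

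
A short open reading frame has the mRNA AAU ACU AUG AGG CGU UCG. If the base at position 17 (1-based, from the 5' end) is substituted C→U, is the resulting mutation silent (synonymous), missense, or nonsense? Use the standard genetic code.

missense

Position 17 falls in codon 6: UCG → Ser.
After the substitution the codon is UUG → Leu.
Ser ≠ Leu, so this is a missense mutation.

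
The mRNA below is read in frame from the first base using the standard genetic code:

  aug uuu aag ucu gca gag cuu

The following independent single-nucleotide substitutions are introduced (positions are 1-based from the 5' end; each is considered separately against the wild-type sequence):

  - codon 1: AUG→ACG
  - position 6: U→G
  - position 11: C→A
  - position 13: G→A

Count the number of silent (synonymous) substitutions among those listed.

Codon 1: AUG (Met) → ACG (Thr) — missense.
Codon 2: UUU (Phe) → UUG (Leu) — missense.
Codon 4: UCU (Ser) → UAU (Tyr) — missense.
Codon 5: GCA (Ala) → ACA (Thr) — missense.
Synonymous: 0 of 4.

0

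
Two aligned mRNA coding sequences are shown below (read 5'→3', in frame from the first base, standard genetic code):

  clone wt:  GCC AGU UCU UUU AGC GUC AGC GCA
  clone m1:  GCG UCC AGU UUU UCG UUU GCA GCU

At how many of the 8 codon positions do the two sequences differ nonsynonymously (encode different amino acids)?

Codon 1: GCC Ala / GCG Ala — synonymous.
Codon 2: AGU Ser / UCC Ser — synonymous.
Codon 3: UCU Ser / AGU Ser — synonymous.
Codon 4: UUU Phe / UUU Phe — identical.
Codon 5: AGC Ser / UCG Ser — synonymous.
Codon 6: GUC Val / UUU Phe — nonsynonymous.
Codon 7: AGC Ser / GCA Ala — nonsynonymous.
Codon 8: GCA Ala / GCU Ala — synonymous.
Nonsynonymous differences: 2.

2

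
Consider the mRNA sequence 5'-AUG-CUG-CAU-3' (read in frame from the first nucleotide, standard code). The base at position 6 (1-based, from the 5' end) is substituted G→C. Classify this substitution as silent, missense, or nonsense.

silent

Position 6 falls in codon 2: CUG → Leu.
After the substitution the codon is CUC → Leu.
Both encode Leu, so the change is synonymous.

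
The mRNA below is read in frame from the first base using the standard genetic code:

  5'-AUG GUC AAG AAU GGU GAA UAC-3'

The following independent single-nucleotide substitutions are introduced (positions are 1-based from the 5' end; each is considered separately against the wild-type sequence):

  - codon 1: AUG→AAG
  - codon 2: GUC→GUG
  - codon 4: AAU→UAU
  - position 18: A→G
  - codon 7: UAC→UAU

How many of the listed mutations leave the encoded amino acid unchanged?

3

Codon 1: AUG (Met) → AAG (Lys) — missense.
Codon 2: GUC (Val) → GUG (Val) — synonymous.
Codon 4: AAU (Asn) → UAU (Tyr) — missense.
Codon 6: GAA (Glu) → GAG (Glu) — synonymous.
Codon 7: UAC (Tyr) → UAU (Tyr) — synonymous.
Synonymous: 3 of 5.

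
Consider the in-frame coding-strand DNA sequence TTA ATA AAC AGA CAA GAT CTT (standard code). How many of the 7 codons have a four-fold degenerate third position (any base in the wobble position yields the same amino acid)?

Codon 1 TTA (Leu): third position 2-fold.
Codon 2 ATA (Ile): third position 3-fold.
Codon 3 AAC (Asn): third position 2-fold.
Codon 4 AGA (Arg): third position 2-fold.
Codon 5 CAA (Gln): third position 2-fold.
Codon 6 GAT (Asp): third position 2-fold.
Codon 7 CTT (Leu): third position 4-fold.
Four-fold degenerate third positions: 1.

1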